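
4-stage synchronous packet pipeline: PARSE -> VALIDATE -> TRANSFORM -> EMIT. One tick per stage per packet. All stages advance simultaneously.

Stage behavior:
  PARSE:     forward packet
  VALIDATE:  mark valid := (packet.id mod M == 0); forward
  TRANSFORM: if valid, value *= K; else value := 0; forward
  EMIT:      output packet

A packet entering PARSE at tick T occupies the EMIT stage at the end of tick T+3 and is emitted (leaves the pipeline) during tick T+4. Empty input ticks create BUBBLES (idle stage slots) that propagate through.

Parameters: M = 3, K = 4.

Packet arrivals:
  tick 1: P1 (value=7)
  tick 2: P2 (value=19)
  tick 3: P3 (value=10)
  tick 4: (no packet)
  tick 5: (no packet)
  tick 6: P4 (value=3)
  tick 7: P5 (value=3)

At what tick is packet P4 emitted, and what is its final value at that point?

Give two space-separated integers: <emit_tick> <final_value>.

Answer: 10 0

Derivation:
Tick 1: [PARSE:P1(v=7,ok=F), VALIDATE:-, TRANSFORM:-, EMIT:-] out:-; in:P1
Tick 2: [PARSE:P2(v=19,ok=F), VALIDATE:P1(v=7,ok=F), TRANSFORM:-, EMIT:-] out:-; in:P2
Tick 3: [PARSE:P3(v=10,ok=F), VALIDATE:P2(v=19,ok=F), TRANSFORM:P1(v=0,ok=F), EMIT:-] out:-; in:P3
Tick 4: [PARSE:-, VALIDATE:P3(v=10,ok=T), TRANSFORM:P2(v=0,ok=F), EMIT:P1(v=0,ok=F)] out:-; in:-
Tick 5: [PARSE:-, VALIDATE:-, TRANSFORM:P3(v=40,ok=T), EMIT:P2(v=0,ok=F)] out:P1(v=0); in:-
Tick 6: [PARSE:P4(v=3,ok=F), VALIDATE:-, TRANSFORM:-, EMIT:P3(v=40,ok=T)] out:P2(v=0); in:P4
Tick 7: [PARSE:P5(v=3,ok=F), VALIDATE:P4(v=3,ok=F), TRANSFORM:-, EMIT:-] out:P3(v=40); in:P5
Tick 8: [PARSE:-, VALIDATE:P5(v=3,ok=F), TRANSFORM:P4(v=0,ok=F), EMIT:-] out:-; in:-
Tick 9: [PARSE:-, VALIDATE:-, TRANSFORM:P5(v=0,ok=F), EMIT:P4(v=0,ok=F)] out:-; in:-
Tick 10: [PARSE:-, VALIDATE:-, TRANSFORM:-, EMIT:P5(v=0,ok=F)] out:P4(v=0); in:-
Tick 11: [PARSE:-, VALIDATE:-, TRANSFORM:-, EMIT:-] out:P5(v=0); in:-
P4: arrives tick 6, valid=False (id=4, id%3=1), emit tick 10, final value 0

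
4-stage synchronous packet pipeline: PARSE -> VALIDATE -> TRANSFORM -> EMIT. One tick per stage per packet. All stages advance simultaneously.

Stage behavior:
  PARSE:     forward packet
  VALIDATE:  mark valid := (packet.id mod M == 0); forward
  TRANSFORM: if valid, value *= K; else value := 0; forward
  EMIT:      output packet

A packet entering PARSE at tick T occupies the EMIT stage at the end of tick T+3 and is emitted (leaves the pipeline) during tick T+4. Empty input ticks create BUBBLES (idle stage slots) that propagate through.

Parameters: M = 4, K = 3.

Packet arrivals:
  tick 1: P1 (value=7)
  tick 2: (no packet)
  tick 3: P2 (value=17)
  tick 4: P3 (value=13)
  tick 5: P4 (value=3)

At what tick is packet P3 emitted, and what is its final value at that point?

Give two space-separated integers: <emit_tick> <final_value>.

Answer: 8 0

Derivation:
Tick 1: [PARSE:P1(v=7,ok=F), VALIDATE:-, TRANSFORM:-, EMIT:-] out:-; in:P1
Tick 2: [PARSE:-, VALIDATE:P1(v=7,ok=F), TRANSFORM:-, EMIT:-] out:-; in:-
Tick 3: [PARSE:P2(v=17,ok=F), VALIDATE:-, TRANSFORM:P1(v=0,ok=F), EMIT:-] out:-; in:P2
Tick 4: [PARSE:P3(v=13,ok=F), VALIDATE:P2(v=17,ok=F), TRANSFORM:-, EMIT:P1(v=0,ok=F)] out:-; in:P3
Tick 5: [PARSE:P4(v=3,ok=F), VALIDATE:P3(v=13,ok=F), TRANSFORM:P2(v=0,ok=F), EMIT:-] out:P1(v=0); in:P4
Tick 6: [PARSE:-, VALIDATE:P4(v=3,ok=T), TRANSFORM:P3(v=0,ok=F), EMIT:P2(v=0,ok=F)] out:-; in:-
Tick 7: [PARSE:-, VALIDATE:-, TRANSFORM:P4(v=9,ok=T), EMIT:P3(v=0,ok=F)] out:P2(v=0); in:-
Tick 8: [PARSE:-, VALIDATE:-, TRANSFORM:-, EMIT:P4(v=9,ok=T)] out:P3(v=0); in:-
Tick 9: [PARSE:-, VALIDATE:-, TRANSFORM:-, EMIT:-] out:P4(v=9); in:-
P3: arrives tick 4, valid=False (id=3, id%4=3), emit tick 8, final value 0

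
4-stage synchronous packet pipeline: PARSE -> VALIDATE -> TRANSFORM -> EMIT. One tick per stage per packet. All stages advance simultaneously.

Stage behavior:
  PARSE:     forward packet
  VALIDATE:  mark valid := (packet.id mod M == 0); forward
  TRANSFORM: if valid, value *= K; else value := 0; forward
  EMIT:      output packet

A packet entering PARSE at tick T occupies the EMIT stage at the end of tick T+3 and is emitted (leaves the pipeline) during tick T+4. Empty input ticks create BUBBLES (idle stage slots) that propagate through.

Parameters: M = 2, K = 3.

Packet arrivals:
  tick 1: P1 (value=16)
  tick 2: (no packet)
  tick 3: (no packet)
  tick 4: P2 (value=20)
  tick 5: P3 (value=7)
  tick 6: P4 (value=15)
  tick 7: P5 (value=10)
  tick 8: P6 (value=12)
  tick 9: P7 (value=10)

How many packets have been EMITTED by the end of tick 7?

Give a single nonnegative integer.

Answer: 1

Derivation:
Tick 1: [PARSE:P1(v=16,ok=F), VALIDATE:-, TRANSFORM:-, EMIT:-] out:-; in:P1
Tick 2: [PARSE:-, VALIDATE:P1(v=16,ok=F), TRANSFORM:-, EMIT:-] out:-; in:-
Tick 3: [PARSE:-, VALIDATE:-, TRANSFORM:P1(v=0,ok=F), EMIT:-] out:-; in:-
Tick 4: [PARSE:P2(v=20,ok=F), VALIDATE:-, TRANSFORM:-, EMIT:P1(v=0,ok=F)] out:-; in:P2
Tick 5: [PARSE:P3(v=7,ok=F), VALIDATE:P2(v=20,ok=T), TRANSFORM:-, EMIT:-] out:P1(v=0); in:P3
Tick 6: [PARSE:P4(v=15,ok=F), VALIDATE:P3(v=7,ok=F), TRANSFORM:P2(v=60,ok=T), EMIT:-] out:-; in:P4
Tick 7: [PARSE:P5(v=10,ok=F), VALIDATE:P4(v=15,ok=T), TRANSFORM:P3(v=0,ok=F), EMIT:P2(v=60,ok=T)] out:-; in:P5
Emitted by tick 7: ['P1']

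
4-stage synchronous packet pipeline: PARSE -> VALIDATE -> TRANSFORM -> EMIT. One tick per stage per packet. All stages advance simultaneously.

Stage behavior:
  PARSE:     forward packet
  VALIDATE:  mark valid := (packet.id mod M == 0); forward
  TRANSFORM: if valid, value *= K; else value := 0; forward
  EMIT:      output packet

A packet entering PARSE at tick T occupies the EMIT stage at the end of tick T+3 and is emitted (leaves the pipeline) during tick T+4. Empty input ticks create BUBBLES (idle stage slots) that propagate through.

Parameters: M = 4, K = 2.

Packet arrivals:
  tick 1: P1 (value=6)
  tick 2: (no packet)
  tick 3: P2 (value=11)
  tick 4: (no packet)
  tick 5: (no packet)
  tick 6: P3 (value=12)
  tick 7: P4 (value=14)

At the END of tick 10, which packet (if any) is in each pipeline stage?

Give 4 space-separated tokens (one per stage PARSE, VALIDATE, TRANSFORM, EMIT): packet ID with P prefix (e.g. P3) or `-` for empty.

Answer: - - - P4

Derivation:
Tick 1: [PARSE:P1(v=6,ok=F), VALIDATE:-, TRANSFORM:-, EMIT:-] out:-; in:P1
Tick 2: [PARSE:-, VALIDATE:P1(v=6,ok=F), TRANSFORM:-, EMIT:-] out:-; in:-
Tick 3: [PARSE:P2(v=11,ok=F), VALIDATE:-, TRANSFORM:P1(v=0,ok=F), EMIT:-] out:-; in:P2
Tick 4: [PARSE:-, VALIDATE:P2(v=11,ok=F), TRANSFORM:-, EMIT:P1(v=0,ok=F)] out:-; in:-
Tick 5: [PARSE:-, VALIDATE:-, TRANSFORM:P2(v=0,ok=F), EMIT:-] out:P1(v=0); in:-
Tick 6: [PARSE:P3(v=12,ok=F), VALIDATE:-, TRANSFORM:-, EMIT:P2(v=0,ok=F)] out:-; in:P3
Tick 7: [PARSE:P4(v=14,ok=F), VALIDATE:P3(v=12,ok=F), TRANSFORM:-, EMIT:-] out:P2(v=0); in:P4
Tick 8: [PARSE:-, VALIDATE:P4(v=14,ok=T), TRANSFORM:P3(v=0,ok=F), EMIT:-] out:-; in:-
Tick 9: [PARSE:-, VALIDATE:-, TRANSFORM:P4(v=28,ok=T), EMIT:P3(v=0,ok=F)] out:-; in:-
Tick 10: [PARSE:-, VALIDATE:-, TRANSFORM:-, EMIT:P4(v=28,ok=T)] out:P3(v=0); in:-
At end of tick 10: ['-', '-', '-', 'P4']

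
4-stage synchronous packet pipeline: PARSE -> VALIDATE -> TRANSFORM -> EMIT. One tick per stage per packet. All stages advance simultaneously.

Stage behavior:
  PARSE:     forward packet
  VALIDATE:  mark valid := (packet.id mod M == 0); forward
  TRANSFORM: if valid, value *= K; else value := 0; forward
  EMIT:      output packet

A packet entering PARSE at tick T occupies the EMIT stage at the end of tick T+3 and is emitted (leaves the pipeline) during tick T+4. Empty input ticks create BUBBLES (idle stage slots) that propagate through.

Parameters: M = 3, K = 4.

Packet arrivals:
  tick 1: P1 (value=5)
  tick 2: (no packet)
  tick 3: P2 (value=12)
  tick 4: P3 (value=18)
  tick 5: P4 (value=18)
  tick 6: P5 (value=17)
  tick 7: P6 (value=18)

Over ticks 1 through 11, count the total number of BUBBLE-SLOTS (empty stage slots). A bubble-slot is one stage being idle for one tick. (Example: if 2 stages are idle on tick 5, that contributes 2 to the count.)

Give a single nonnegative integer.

Answer: 20

Derivation:
Tick 1: [PARSE:P1(v=5,ok=F), VALIDATE:-, TRANSFORM:-, EMIT:-] out:-; bubbles=3
Tick 2: [PARSE:-, VALIDATE:P1(v=5,ok=F), TRANSFORM:-, EMIT:-] out:-; bubbles=3
Tick 3: [PARSE:P2(v=12,ok=F), VALIDATE:-, TRANSFORM:P1(v=0,ok=F), EMIT:-] out:-; bubbles=2
Tick 4: [PARSE:P3(v=18,ok=F), VALIDATE:P2(v=12,ok=F), TRANSFORM:-, EMIT:P1(v=0,ok=F)] out:-; bubbles=1
Tick 5: [PARSE:P4(v=18,ok=F), VALIDATE:P3(v=18,ok=T), TRANSFORM:P2(v=0,ok=F), EMIT:-] out:P1(v=0); bubbles=1
Tick 6: [PARSE:P5(v=17,ok=F), VALIDATE:P4(v=18,ok=F), TRANSFORM:P3(v=72,ok=T), EMIT:P2(v=0,ok=F)] out:-; bubbles=0
Tick 7: [PARSE:P6(v=18,ok=F), VALIDATE:P5(v=17,ok=F), TRANSFORM:P4(v=0,ok=F), EMIT:P3(v=72,ok=T)] out:P2(v=0); bubbles=0
Tick 8: [PARSE:-, VALIDATE:P6(v=18,ok=T), TRANSFORM:P5(v=0,ok=F), EMIT:P4(v=0,ok=F)] out:P3(v=72); bubbles=1
Tick 9: [PARSE:-, VALIDATE:-, TRANSFORM:P6(v=72,ok=T), EMIT:P5(v=0,ok=F)] out:P4(v=0); bubbles=2
Tick 10: [PARSE:-, VALIDATE:-, TRANSFORM:-, EMIT:P6(v=72,ok=T)] out:P5(v=0); bubbles=3
Tick 11: [PARSE:-, VALIDATE:-, TRANSFORM:-, EMIT:-] out:P6(v=72); bubbles=4
Total bubble-slots: 20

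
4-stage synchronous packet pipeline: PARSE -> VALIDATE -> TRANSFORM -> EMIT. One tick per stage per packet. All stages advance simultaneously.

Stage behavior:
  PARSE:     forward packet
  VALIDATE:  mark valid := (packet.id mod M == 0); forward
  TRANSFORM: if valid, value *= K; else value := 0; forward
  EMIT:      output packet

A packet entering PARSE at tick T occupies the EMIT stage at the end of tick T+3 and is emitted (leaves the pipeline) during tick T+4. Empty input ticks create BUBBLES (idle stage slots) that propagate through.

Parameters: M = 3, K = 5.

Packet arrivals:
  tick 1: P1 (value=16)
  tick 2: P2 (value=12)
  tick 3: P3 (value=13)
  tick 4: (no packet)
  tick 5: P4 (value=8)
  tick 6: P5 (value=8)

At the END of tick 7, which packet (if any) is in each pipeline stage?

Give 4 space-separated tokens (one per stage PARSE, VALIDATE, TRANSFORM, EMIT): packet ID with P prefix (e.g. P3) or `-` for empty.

Answer: - P5 P4 -

Derivation:
Tick 1: [PARSE:P1(v=16,ok=F), VALIDATE:-, TRANSFORM:-, EMIT:-] out:-; in:P1
Tick 2: [PARSE:P2(v=12,ok=F), VALIDATE:P1(v=16,ok=F), TRANSFORM:-, EMIT:-] out:-; in:P2
Tick 3: [PARSE:P3(v=13,ok=F), VALIDATE:P2(v=12,ok=F), TRANSFORM:P1(v=0,ok=F), EMIT:-] out:-; in:P3
Tick 4: [PARSE:-, VALIDATE:P3(v=13,ok=T), TRANSFORM:P2(v=0,ok=F), EMIT:P1(v=0,ok=F)] out:-; in:-
Tick 5: [PARSE:P4(v=8,ok=F), VALIDATE:-, TRANSFORM:P3(v=65,ok=T), EMIT:P2(v=0,ok=F)] out:P1(v=0); in:P4
Tick 6: [PARSE:P5(v=8,ok=F), VALIDATE:P4(v=8,ok=F), TRANSFORM:-, EMIT:P3(v=65,ok=T)] out:P2(v=0); in:P5
Tick 7: [PARSE:-, VALIDATE:P5(v=8,ok=F), TRANSFORM:P4(v=0,ok=F), EMIT:-] out:P3(v=65); in:-
At end of tick 7: ['-', 'P5', 'P4', '-']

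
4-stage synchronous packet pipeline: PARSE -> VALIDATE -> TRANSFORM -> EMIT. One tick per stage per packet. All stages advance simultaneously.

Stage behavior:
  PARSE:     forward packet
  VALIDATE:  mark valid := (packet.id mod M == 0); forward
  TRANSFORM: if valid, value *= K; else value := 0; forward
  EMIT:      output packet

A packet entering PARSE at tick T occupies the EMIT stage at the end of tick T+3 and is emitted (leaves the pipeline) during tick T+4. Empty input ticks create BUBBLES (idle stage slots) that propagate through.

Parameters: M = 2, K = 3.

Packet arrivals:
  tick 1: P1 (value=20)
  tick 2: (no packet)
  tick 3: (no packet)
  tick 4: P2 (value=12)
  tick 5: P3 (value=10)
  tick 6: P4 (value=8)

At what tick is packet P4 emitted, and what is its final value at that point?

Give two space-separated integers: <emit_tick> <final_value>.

Tick 1: [PARSE:P1(v=20,ok=F), VALIDATE:-, TRANSFORM:-, EMIT:-] out:-; in:P1
Tick 2: [PARSE:-, VALIDATE:P1(v=20,ok=F), TRANSFORM:-, EMIT:-] out:-; in:-
Tick 3: [PARSE:-, VALIDATE:-, TRANSFORM:P1(v=0,ok=F), EMIT:-] out:-; in:-
Tick 4: [PARSE:P2(v=12,ok=F), VALIDATE:-, TRANSFORM:-, EMIT:P1(v=0,ok=F)] out:-; in:P2
Tick 5: [PARSE:P3(v=10,ok=F), VALIDATE:P2(v=12,ok=T), TRANSFORM:-, EMIT:-] out:P1(v=0); in:P3
Tick 6: [PARSE:P4(v=8,ok=F), VALIDATE:P3(v=10,ok=F), TRANSFORM:P2(v=36,ok=T), EMIT:-] out:-; in:P4
Tick 7: [PARSE:-, VALIDATE:P4(v=8,ok=T), TRANSFORM:P3(v=0,ok=F), EMIT:P2(v=36,ok=T)] out:-; in:-
Tick 8: [PARSE:-, VALIDATE:-, TRANSFORM:P4(v=24,ok=T), EMIT:P3(v=0,ok=F)] out:P2(v=36); in:-
Tick 9: [PARSE:-, VALIDATE:-, TRANSFORM:-, EMIT:P4(v=24,ok=T)] out:P3(v=0); in:-
Tick 10: [PARSE:-, VALIDATE:-, TRANSFORM:-, EMIT:-] out:P4(v=24); in:-
P4: arrives tick 6, valid=True (id=4, id%2=0), emit tick 10, final value 24

Answer: 10 24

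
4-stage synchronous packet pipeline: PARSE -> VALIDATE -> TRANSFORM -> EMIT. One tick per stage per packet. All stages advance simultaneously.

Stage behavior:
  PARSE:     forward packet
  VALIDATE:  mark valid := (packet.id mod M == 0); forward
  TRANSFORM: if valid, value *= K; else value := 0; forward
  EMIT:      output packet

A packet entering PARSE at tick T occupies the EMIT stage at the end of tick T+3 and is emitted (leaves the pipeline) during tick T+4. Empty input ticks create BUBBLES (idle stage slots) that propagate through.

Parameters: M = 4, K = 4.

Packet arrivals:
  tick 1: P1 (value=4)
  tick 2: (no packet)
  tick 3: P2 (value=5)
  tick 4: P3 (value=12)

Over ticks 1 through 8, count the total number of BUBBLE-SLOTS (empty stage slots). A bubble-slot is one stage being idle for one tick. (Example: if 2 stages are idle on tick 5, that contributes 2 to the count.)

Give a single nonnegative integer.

Tick 1: [PARSE:P1(v=4,ok=F), VALIDATE:-, TRANSFORM:-, EMIT:-] out:-; bubbles=3
Tick 2: [PARSE:-, VALIDATE:P1(v=4,ok=F), TRANSFORM:-, EMIT:-] out:-; bubbles=3
Tick 3: [PARSE:P2(v=5,ok=F), VALIDATE:-, TRANSFORM:P1(v=0,ok=F), EMIT:-] out:-; bubbles=2
Tick 4: [PARSE:P3(v=12,ok=F), VALIDATE:P2(v=5,ok=F), TRANSFORM:-, EMIT:P1(v=0,ok=F)] out:-; bubbles=1
Tick 5: [PARSE:-, VALIDATE:P3(v=12,ok=F), TRANSFORM:P2(v=0,ok=F), EMIT:-] out:P1(v=0); bubbles=2
Tick 6: [PARSE:-, VALIDATE:-, TRANSFORM:P3(v=0,ok=F), EMIT:P2(v=0,ok=F)] out:-; bubbles=2
Tick 7: [PARSE:-, VALIDATE:-, TRANSFORM:-, EMIT:P3(v=0,ok=F)] out:P2(v=0); bubbles=3
Tick 8: [PARSE:-, VALIDATE:-, TRANSFORM:-, EMIT:-] out:P3(v=0); bubbles=4
Total bubble-slots: 20

Answer: 20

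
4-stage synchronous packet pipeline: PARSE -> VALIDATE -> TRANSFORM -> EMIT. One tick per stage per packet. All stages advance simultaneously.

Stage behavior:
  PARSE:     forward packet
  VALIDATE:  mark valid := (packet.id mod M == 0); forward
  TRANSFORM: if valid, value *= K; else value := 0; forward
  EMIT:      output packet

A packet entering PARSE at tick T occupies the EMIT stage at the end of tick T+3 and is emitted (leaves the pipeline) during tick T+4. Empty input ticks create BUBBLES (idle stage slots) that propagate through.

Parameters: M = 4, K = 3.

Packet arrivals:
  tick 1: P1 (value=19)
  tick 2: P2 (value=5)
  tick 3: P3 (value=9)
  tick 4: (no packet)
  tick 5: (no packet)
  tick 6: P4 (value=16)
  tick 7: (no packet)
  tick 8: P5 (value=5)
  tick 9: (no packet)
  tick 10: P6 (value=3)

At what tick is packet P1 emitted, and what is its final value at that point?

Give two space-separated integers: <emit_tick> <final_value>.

Tick 1: [PARSE:P1(v=19,ok=F), VALIDATE:-, TRANSFORM:-, EMIT:-] out:-; in:P1
Tick 2: [PARSE:P2(v=5,ok=F), VALIDATE:P1(v=19,ok=F), TRANSFORM:-, EMIT:-] out:-; in:P2
Tick 3: [PARSE:P3(v=9,ok=F), VALIDATE:P2(v=5,ok=F), TRANSFORM:P1(v=0,ok=F), EMIT:-] out:-; in:P3
Tick 4: [PARSE:-, VALIDATE:P3(v=9,ok=F), TRANSFORM:P2(v=0,ok=F), EMIT:P1(v=0,ok=F)] out:-; in:-
Tick 5: [PARSE:-, VALIDATE:-, TRANSFORM:P3(v=0,ok=F), EMIT:P2(v=0,ok=F)] out:P1(v=0); in:-
Tick 6: [PARSE:P4(v=16,ok=F), VALIDATE:-, TRANSFORM:-, EMIT:P3(v=0,ok=F)] out:P2(v=0); in:P4
Tick 7: [PARSE:-, VALIDATE:P4(v=16,ok=T), TRANSFORM:-, EMIT:-] out:P3(v=0); in:-
Tick 8: [PARSE:P5(v=5,ok=F), VALIDATE:-, TRANSFORM:P4(v=48,ok=T), EMIT:-] out:-; in:P5
Tick 9: [PARSE:-, VALIDATE:P5(v=5,ok=F), TRANSFORM:-, EMIT:P4(v=48,ok=T)] out:-; in:-
Tick 10: [PARSE:P6(v=3,ok=F), VALIDATE:-, TRANSFORM:P5(v=0,ok=F), EMIT:-] out:P4(v=48); in:P6
Tick 11: [PARSE:-, VALIDATE:P6(v=3,ok=F), TRANSFORM:-, EMIT:P5(v=0,ok=F)] out:-; in:-
Tick 12: [PARSE:-, VALIDATE:-, TRANSFORM:P6(v=0,ok=F), EMIT:-] out:P5(v=0); in:-
Tick 13: [PARSE:-, VALIDATE:-, TRANSFORM:-, EMIT:P6(v=0,ok=F)] out:-; in:-
Tick 14: [PARSE:-, VALIDATE:-, TRANSFORM:-, EMIT:-] out:P6(v=0); in:-
P1: arrives tick 1, valid=False (id=1, id%4=1), emit tick 5, final value 0

Answer: 5 0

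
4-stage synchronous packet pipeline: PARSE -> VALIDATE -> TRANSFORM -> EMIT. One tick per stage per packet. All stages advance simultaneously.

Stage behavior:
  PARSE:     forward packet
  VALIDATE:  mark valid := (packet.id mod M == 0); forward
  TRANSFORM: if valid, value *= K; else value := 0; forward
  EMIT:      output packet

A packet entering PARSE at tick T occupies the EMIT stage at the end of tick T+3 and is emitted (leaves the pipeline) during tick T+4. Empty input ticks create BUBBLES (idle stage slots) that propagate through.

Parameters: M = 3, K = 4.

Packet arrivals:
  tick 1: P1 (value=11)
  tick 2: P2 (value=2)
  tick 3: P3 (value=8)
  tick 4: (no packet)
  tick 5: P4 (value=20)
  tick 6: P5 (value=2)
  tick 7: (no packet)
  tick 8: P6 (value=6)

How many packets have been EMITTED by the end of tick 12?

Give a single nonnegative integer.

Tick 1: [PARSE:P1(v=11,ok=F), VALIDATE:-, TRANSFORM:-, EMIT:-] out:-; in:P1
Tick 2: [PARSE:P2(v=2,ok=F), VALIDATE:P1(v=11,ok=F), TRANSFORM:-, EMIT:-] out:-; in:P2
Tick 3: [PARSE:P3(v=8,ok=F), VALIDATE:P2(v=2,ok=F), TRANSFORM:P1(v=0,ok=F), EMIT:-] out:-; in:P3
Tick 4: [PARSE:-, VALIDATE:P3(v=8,ok=T), TRANSFORM:P2(v=0,ok=F), EMIT:P1(v=0,ok=F)] out:-; in:-
Tick 5: [PARSE:P4(v=20,ok=F), VALIDATE:-, TRANSFORM:P3(v=32,ok=T), EMIT:P2(v=0,ok=F)] out:P1(v=0); in:P4
Tick 6: [PARSE:P5(v=2,ok=F), VALIDATE:P4(v=20,ok=F), TRANSFORM:-, EMIT:P3(v=32,ok=T)] out:P2(v=0); in:P5
Tick 7: [PARSE:-, VALIDATE:P5(v=2,ok=F), TRANSFORM:P4(v=0,ok=F), EMIT:-] out:P3(v=32); in:-
Tick 8: [PARSE:P6(v=6,ok=F), VALIDATE:-, TRANSFORM:P5(v=0,ok=F), EMIT:P4(v=0,ok=F)] out:-; in:P6
Tick 9: [PARSE:-, VALIDATE:P6(v=6,ok=T), TRANSFORM:-, EMIT:P5(v=0,ok=F)] out:P4(v=0); in:-
Tick 10: [PARSE:-, VALIDATE:-, TRANSFORM:P6(v=24,ok=T), EMIT:-] out:P5(v=0); in:-
Tick 11: [PARSE:-, VALIDATE:-, TRANSFORM:-, EMIT:P6(v=24,ok=T)] out:-; in:-
Tick 12: [PARSE:-, VALIDATE:-, TRANSFORM:-, EMIT:-] out:P6(v=24); in:-
Emitted by tick 12: ['P1', 'P2', 'P3', 'P4', 'P5', 'P6']

Answer: 6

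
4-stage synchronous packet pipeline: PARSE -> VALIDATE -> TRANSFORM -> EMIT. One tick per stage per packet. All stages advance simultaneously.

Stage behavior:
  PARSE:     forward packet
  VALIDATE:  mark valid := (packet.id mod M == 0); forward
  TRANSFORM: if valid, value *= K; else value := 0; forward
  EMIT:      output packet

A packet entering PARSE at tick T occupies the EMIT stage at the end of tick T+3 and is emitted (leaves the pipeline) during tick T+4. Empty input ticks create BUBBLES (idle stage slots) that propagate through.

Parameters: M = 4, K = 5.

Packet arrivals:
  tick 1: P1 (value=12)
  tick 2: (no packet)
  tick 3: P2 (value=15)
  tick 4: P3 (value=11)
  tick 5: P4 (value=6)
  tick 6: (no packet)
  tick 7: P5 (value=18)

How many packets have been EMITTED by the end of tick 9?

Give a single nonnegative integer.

Answer: 4

Derivation:
Tick 1: [PARSE:P1(v=12,ok=F), VALIDATE:-, TRANSFORM:-, EMIT:-] out:-; in:P1
Tick 2: [PARSE:-, VALIDATE:P1(v=12,ok=F), TRANSFORM:-, EMIT:-] out:-; in:-
Tick 3: [PARSE:P2(v=15,ok=F), VALIDATE:-, TRANSFORM:P1(v=0,ok=F), EMIT:-] out:-; in:P2
Tick 4: [PARSE:P3(v=11,ok=F), VALIDATE:P2(v=15,ok=F), TRANSFORM:-, EMIT:P1(v=0,ok=F)] out:-; in:P3
Tick 5: [PARSE:P4(v=6,ok=F), VALIDATE:P3(v=11,ok=F), TRANSFORM:P2(v=0,ok=F), EMIT:-] out:P1(v=0); in:P4
Tick 6: [PARSE:-, VALIDATE:P4(v=6,ok=T), TRANSFORM:P3(v=0,ok=F), EMIT:P2(v=0,ok=F)] out:-; in:-
Tick 7: [PARSE:P5(v=18,ok=F), VALIDATE:-, TRANSFORM:P4(v=30,ok=T), EMIT:P3(v=0,ok=F)] out:P2(v=0); in:P5
Tick 8: [PARSE:-, VALIDATE:P5(v=18,ok=F), TRANSFORM:-, EMIT:P4(v=30,ok=T)] out:P3(v=0); in:-
Tick 9: [PARSE:-, VALIDATE:-, TRANSFORM:P5(v=0,ok=F), EMIT:-] out:P4(v=30); in:-
Emitted by tick 9: ['P1', 'P2', 'P3', 'P4']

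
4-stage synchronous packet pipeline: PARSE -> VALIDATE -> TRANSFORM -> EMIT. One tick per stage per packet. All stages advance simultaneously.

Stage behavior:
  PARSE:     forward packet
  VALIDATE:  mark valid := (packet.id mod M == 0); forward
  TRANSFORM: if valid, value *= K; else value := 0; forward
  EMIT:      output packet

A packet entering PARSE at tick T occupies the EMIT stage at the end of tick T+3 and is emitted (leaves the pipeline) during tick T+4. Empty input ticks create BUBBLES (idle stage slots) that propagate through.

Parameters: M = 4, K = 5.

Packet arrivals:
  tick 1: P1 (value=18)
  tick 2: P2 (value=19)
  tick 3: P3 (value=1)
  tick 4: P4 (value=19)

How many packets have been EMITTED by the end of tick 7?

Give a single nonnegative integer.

Tick 1: [PARSE:P1(v=18,ok=F), VALIDATE:-, TRANSFORM:-, EMIT:-] out:-; in:P1
Tick 2: [PARSE:P2(v=19,ok=F), VALIDATE:P1(v=18,ok=F), TRANSFORM:-, EMIT:-] out:-; in:P2
Tick 3: [PARSE:P3(v=1,ok=F), VALIDATE:P2(v=19,ok=F), TRANSFORM:P1(v=0,ok=F), EMIT:-] out:-; in:P3
Tick 4: [PARSE:P4(v=19,ok=F), VALIDATE:P3(v=1,ok=F), TRANSFORM:P2(v=0,ok=F), EMIT:P1(v=0,ok=F)] out:-; in:P4
Tick 5: [PARSE:-, VALIDATE:P4(v=19,ok=T), TRANSFORM:P3(v=0,ok=F), EMIT:P2(v=0,ok=F)] out:P1(v=0); in:-
Tick 6: [PARSE:-, VALIDATE:-, TRANSFORM:P4(v=95,ok=T), EMIT:P3(v=0,ok=F)] out:P2(v=0); in:-
Tick 7: [PARSE:-, VALIDATE:-, TRANSFORM:-, EMIT:P4(v=95,ok=T)] out:P3(v=0); in:-
Emitted by tick 7: ['P1', 'P2', 'P3']

Answer: 3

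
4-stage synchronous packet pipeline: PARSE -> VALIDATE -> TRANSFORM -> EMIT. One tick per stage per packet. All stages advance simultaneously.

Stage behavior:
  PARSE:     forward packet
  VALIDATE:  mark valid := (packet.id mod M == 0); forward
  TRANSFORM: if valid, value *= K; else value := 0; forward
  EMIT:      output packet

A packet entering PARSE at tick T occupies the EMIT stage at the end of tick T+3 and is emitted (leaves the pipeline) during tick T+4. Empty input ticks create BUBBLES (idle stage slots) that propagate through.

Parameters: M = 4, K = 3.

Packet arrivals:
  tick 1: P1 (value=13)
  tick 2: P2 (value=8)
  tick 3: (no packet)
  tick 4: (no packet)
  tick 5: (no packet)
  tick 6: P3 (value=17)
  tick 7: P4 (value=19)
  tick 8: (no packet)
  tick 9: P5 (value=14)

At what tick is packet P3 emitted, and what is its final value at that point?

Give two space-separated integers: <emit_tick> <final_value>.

Answer: 10 0

Derivation:
Tick 1: [PARSE:P1(v=13,ok=F), VALIDATE:-, TRANSFORM:-, EMIT:-] out:-; in:P1
Tick 2: [PARSE:P2(v=8,ok=F), VALIDATE:P1(v=13,ok=F), TRANSFORM:-, EMIT:-] out:-; in:P2
Tick 3: [PARSE:-, VALIDATE:P2(v=8,ok=F), TRANSFORM:P1(v=0,ok=F), EMIT:-] out:-; in:-
Tick 4: [PARSE:-, VALIDATE:-, TRANSFORM:P2(v=0,ok=F), EMIT:P1(v=0,ok=F)] out:-; in:-
Tick 5: [PARSE:-, VALIDATE:-, TRANSFORM:-, EMIT:P2(v=0,ok=F)] out:P1(v=0); in:-
Tick 6: [PARSE:P3(v=17,ok=F), VALIDATE:-, TRANSFORM:-, EMIT:-] out:P2(v=0); in:P3
Tick 7: [PARSE:P4(v=19,ok=F), VALIDATE:P3(v=17,ok=F), TRANSFORM:-, EMIT:-] out:-; in:P4
Tick 8: [PARSE:-, VALIDATE:P4(v=19,ok=T), TRANSFORM:P3(v=0,ok=F), EMIT:-] out:-; in:-
Tick 9: [PARSE:P5(v=14,ok=F), VALIDATE:-, TRANSFORM:P4(v=57,ok=T), EMIT:P3(v=0,ok=F)] out:-; in:P5
Tick 10: [PARSE:-, VALIDATE:P5(v=14,ok=F), TRANSFORM:-, EMIT:P4(v=57,ok=T)] out:P3(v=0); in:-
Tick 11: [PARSE:-, VALIDATE:-, TRANSFORM:P5(v=0,ok=F), EMIT:-] out:P4(v=57); in:-
Tick 12: [PARSE:-, VALIDATE:-, TRANSFORM:-, EMIT:P5(v=0,ok=F)] out:-; in:-
Tick 13: [PARSE:-, VALIDATE:-, TRANSFORM:-, EMIT:-] out:P5(v=0); in:-
P3: arrives tick 6, valid=False (id=3, id%4=3), emit tick 10, final value 0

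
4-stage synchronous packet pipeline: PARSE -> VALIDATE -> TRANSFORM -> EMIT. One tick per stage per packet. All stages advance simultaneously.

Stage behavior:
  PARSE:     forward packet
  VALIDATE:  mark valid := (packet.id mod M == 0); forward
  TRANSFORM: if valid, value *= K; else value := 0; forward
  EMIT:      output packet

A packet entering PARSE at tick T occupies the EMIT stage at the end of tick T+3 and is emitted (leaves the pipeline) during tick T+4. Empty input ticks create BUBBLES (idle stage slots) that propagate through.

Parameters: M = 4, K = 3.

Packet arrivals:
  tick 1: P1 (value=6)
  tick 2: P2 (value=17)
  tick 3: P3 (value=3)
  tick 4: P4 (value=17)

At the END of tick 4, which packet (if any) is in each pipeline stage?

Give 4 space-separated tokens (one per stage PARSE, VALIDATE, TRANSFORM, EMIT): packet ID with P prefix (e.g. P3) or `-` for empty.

Tick 1: [PARSE:P1(v=6,ok=F), VALIDATE:-, TRANSFORM:-, EMIT:-] out:-; in:P1
Tick 2: [PARSE:P2(v=17,ok=F), VALIDATE:P1(v=6,ok=F), TRANSFORM:-, EMIT:-] out:-; in:P2
Tick 3: [PARSE:P3(v=3,ok=F), VALIDATE:P2(v=17,ok=F), TRANSFORM:P1(v=0,ok=F), EMIT:-] out:-; in:P3
Tick 4: [PARSE:P4(v=17,ok=F), VALIDATE:P3(v=3,ok=F), TRANSFORM:P2(v=0,ok=F), EMIT:P1(v=0,ok=F)] out:-; in:P4
At end of tick 4: ['P4', 'P3', 'P2', 'P1']

Answer: P4 P3 P2 P1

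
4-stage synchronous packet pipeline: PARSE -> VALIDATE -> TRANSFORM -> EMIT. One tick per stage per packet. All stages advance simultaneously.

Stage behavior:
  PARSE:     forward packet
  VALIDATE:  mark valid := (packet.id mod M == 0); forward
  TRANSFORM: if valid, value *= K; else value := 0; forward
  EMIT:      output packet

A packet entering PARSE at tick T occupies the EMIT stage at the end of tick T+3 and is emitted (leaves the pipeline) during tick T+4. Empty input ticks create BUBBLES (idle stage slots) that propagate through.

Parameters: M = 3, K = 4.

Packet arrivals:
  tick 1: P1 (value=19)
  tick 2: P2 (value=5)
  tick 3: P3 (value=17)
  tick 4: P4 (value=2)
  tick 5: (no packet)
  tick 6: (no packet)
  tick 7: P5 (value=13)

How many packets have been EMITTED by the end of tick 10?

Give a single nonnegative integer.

Tick 1: [PARSE:P1(v=19,ok=F), VALIDATE:-, TRANSFORM:-, EMIT:-] out:-; in:P1
Tick 2: [PARSE:P2(v=5,ok=F), VALIDATE:P1(v=19,ok=F), TRANSFORM:-, EMIT:-] out:-; in:P2
Tick 3: [PARSE:P3(v=17,ok=F), VALIDATE:P2(v=5,ok=F), TRANSFORM:P1(v=0,ok=F), EMIT:-] out:-; in:P3
Tick 4: [PARSE:P4(v=2,ok=F), VALIDATE:P3(v=17,ok=T), TRANSFORM:P2(v=0,ok=F), EMIT:P1(v=0,ok=F)] out:-; in:P4
Tick 5: [PARSE:-, VALIDATE:P4(v=2,ok=F), TRANSFORM:P3(v=68,ok=T), EMIT:P2(v=0,ok=F)] out:P1(v=0); in:-
Tick 6: [PARSE:-, VALIDATE:-, TRANSFORM:P4(v=0,ok=F), EMIT:P3(v=68,ok=T)] out:P2(v=0); in:-
Tick 7: [PARSE:P5(v=13,ok=F), VALIDATE:-, TRANSFORM:-, EMIT:P4(v=0,ok=F)] out:P3(v=68); in:P5
Tick 8: [PARSE:-, VALIDATE:P5(v=13,ok=F), TRANSFORM:-, EMIT:-] out:P4(v=0); in:-
Tick 9: [PARSE:-, VALIDATE:-, TRANSFORM:P5(v=0,ok=F), EMIT:-] out:-; in:-
Tick 10: [PARSE:-, VALIDATE:-, TRANSFORM:-, EMIT:P5(v=0,ok=F)] out:-; in:-
Emitted by tick 10: ['P1', 'P2', 'P3', 'P4']

Answer: 4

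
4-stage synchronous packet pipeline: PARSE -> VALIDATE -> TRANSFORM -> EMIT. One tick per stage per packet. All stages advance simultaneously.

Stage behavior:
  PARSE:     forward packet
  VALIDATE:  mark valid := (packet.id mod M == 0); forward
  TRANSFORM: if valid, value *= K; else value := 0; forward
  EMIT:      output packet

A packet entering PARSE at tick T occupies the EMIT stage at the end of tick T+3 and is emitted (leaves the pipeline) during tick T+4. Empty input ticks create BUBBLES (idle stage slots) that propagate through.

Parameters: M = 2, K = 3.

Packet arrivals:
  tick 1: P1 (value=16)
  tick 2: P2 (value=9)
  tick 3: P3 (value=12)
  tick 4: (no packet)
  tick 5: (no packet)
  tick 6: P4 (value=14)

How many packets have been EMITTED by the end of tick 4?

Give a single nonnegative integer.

Tick 1: [PARSE:P1(v=16,ok=F), VALIDATE:-, TRANSFORM:-, EMIT:-] out:-; in:P1
Tick 2: [PARSE:P2(v=9,ok=F), VALIDATE:P1(v=16,ok=F), TRANSFORM:-, EMIT:-] out:-; in:P2
Tick 3: [PARSE:P3(v=12,ok=F), VALIDATE:P2(v=9,ok=T), TRANSFORM:P1(v=0,ok=F), EMIT:-] out:-; in:P3
Tick 4: [PARSE:-, VALIDATE:P3(v=12,ok=F), TRANSFORM:P2(v=27,ok=T), EMIT:P1(v=0,ok=F)] out:-; in:-
Emitted by tick 4: []

Answer: 0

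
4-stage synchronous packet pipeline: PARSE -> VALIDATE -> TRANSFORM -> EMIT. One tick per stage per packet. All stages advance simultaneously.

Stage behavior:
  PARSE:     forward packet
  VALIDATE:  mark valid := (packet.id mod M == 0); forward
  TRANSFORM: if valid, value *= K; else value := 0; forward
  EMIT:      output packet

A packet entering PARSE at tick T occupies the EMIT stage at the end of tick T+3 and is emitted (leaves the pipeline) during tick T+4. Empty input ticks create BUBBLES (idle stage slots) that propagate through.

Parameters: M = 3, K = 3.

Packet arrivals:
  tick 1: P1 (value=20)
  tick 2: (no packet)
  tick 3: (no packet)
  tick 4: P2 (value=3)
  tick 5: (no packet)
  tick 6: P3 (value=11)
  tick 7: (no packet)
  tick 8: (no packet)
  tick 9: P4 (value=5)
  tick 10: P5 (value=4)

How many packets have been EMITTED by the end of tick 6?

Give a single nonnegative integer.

Answer: 1

Derivation:
Tick 1: [PARSE:P1(v=20,ok=F), VALIDATE:-, TRANSFORM:-, EMIT:-] out:-; in:P1
Tick 2: [PARSE:-, VALIDATE:P1(v=20,ok=F), TRANSFORM:-, EMIT:-] out:-; in:-
Tick 3: [PARSE:-, VALIDATE:-, TRANSFORM:P1(v=0,ok=F), EMIT:-] out:-; in:-
Tick 4: [PARSE:P2(v=3,ok=F), VALIDATE:-, TRANSFORM:-, EMIT:P1(v=0,ok=F)] out:-; in:P2
Tick 5: [PARSE:-, VALIDATE:P2(v=3,ok=F), TRANSFORM:-, EMIT:-] out:P1(v=0); in:-
Tick 6: [PARSE:P3(v=11,ok=F), VALIDATE:-, TRANSFORM:P2(v=0,ok=F), EMIT:-] out:-; in:P3
Emitted by tick 6: ['P1']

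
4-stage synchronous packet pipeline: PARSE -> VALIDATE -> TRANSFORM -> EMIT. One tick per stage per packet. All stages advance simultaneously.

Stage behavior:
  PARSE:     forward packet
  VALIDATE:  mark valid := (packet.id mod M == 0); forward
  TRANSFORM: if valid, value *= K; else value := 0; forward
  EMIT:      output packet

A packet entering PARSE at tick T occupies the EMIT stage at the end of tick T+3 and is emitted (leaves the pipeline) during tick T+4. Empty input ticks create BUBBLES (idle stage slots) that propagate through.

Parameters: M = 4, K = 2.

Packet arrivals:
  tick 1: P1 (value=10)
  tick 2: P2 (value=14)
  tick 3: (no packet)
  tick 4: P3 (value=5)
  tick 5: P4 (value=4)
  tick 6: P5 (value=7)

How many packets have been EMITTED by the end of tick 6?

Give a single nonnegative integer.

Answer: 2

Derivation:
Tick 1: [PARSE:P1(v=10,ok=F), VALIDATE:-, TRANSFORM:-, EMIT:-] out:-; in:P1
Tick 2: [PARSE:P2(v=14,ok=F), VALIDATE:P1(v=10,ok=F), TRANSFORM:-, EMIT:-] out:-; in:P2
Tick 3: [PARSE:-, VALIDATE:P2(v=14,ok=F), TRANSFORM:P1(v=0,ok=F), EMIT:-] out:-; in:-
Tick 4: [PARSE:P3(v=5,ok=F), VALIDATE:-, TRANSFORM:P2(v=0,ok=F), EMIT:P1(v=0,ok=F)] out:-; in:P3
Tick 5: [PARSE:P4(v=4,ok=F), VALIDATE:P3(v=5,ok=F), TRANSFORM:-, EMIT:P2(v=0,ok=F)] out:P1(v=0); in:P4
Tick 6: [PARSE:P5(v=7,ok=F), VALIDATE:P4(v=4,ok=T), TRANSFORM:P3(v=0,ok=F), EMIT:-] out:P2(v=0); in:P5
Emitted by tick 6: ['P1', 'P2']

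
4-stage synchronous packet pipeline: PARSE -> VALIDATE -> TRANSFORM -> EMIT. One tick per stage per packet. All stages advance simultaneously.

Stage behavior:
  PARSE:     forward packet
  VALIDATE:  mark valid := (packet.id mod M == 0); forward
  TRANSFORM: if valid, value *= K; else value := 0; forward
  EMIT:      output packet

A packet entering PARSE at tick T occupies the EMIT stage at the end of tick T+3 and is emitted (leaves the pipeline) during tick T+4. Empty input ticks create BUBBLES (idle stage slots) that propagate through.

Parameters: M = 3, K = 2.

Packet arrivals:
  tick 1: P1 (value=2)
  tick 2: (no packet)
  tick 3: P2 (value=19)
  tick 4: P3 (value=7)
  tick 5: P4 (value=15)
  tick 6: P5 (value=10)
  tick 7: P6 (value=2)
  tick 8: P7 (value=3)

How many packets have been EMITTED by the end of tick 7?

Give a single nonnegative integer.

Answer: 2

Derivation:
Tick 1: [PARSE:P1(v=2,ok=F), VALIDATE:-, TRANSFORM:-, EMIT:-] out:-; in:P1
Tick 2: [PARSE:-, VALIDATE:P1(v=2,ok=F), TRANSFORM:-, EMIT:-] out:-; in:-
Tick 3: [PARSE:P2(v=19,ok=F), VALIDATE:-, TRANSFORM:P1(v=0,ok=F), EMIT:-] out:-; in:P2
Tick 4: [PARSE:P3(v=7,ok=F), VALIDATE:P2(v=19,ok=F), TRANSFORM:-, EMIT:P1(v=0,ok=F)] out:-; in:P3
Tick 5: [PARSE:P4(v=15,ok=F), VALIDATE:P3(v=7,ok=T), TRANSFORM:P2(v=0,ok=F), EMIT:-] out:P1(v=0); in:P4
Tick 6: [PARSE:P5(v=10,ok=F), VALIDATE:P4(v=15,ok=F), TRANSFORM:P3(v=14,ok=T), EMIT:P2(v=0,ok=F)] out:-; in:P5
Tick 7: [PARSE:P6(v=2,ok=F), VALIDATE:P5(v=10,ok=F), TRANSFORM:P4(v=0,ok=F), EMIT:P3(v=14,ok=T)] out:P2(v=0); in:P6
Emitted by tick 7: ['P1', 'P2']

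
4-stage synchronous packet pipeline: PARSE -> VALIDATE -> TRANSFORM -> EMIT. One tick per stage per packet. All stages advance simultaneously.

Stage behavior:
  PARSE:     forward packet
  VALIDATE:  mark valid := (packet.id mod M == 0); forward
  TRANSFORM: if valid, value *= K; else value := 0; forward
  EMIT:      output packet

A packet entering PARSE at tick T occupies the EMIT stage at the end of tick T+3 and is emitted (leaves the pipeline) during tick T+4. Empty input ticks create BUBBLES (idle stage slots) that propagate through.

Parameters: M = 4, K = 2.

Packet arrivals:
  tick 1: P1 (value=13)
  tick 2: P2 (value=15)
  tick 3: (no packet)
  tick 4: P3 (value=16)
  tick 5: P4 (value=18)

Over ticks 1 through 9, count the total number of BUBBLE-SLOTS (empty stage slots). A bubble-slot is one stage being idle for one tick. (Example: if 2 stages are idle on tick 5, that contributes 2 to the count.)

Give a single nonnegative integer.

Tick 1: [PARSE:P1(v=13,ok=F), VALIDATE:-, TRANSFORM:-, EMIT:-] out:-; bubbles=3
Tick 2: [PARSE:P2(v=15,ok=F), VALIDATE:P1(v=13,ok=F), TRANSFORM:-, EMIT:-] out:-; bubbles=2
Tick 3: [PARSE:-, VALIDATE:P2(v=15,ok=F), TRANSFORM:P1(v=0,ok=F), EMIT:-] out:-; bubbles=2
Tick 4: [PARSE:P3(v=16,ok=F), VALIDATE:-, TRANSFORM:P2(v=0,ok=F), EMIT:P1(v=0,ok=F)] out:-; bubbles=1
Tick 5: [PARSE:P4(v=18,ok=F), VALIDATE:P3(v=16,ok=F), TRANSFORM:-, EMIT:P2(v=0,ok=F)] out:P1(v=0); bubbles=1
Tick 6: [PARSE:-, VALIDATE:P4(v=18,ok=T), TRANSFORM:P3(v=0,ok=F), EMIT:-] out:P2(v=0); bubbles=2
Tick 7: [PARSE:-, VALIDATE:-, TRANSFORM:P4(v=36,ok=T), EMIT:P3(v=0,ok=F)] out:-; bubbles=2
Tick 8: [PARSE:-, VALIDATE:-, TRANSFORM:-, EMIT:P4(v=36,ok=T)] out:P3(v=0); bubbles=3
Tick 9: [PARSE:-, VALIDATE:-, TRANSFORM:-, EMIT:-] out:P4(v=36); bubbles=4
Total bubble-slots: 20

Answer: 20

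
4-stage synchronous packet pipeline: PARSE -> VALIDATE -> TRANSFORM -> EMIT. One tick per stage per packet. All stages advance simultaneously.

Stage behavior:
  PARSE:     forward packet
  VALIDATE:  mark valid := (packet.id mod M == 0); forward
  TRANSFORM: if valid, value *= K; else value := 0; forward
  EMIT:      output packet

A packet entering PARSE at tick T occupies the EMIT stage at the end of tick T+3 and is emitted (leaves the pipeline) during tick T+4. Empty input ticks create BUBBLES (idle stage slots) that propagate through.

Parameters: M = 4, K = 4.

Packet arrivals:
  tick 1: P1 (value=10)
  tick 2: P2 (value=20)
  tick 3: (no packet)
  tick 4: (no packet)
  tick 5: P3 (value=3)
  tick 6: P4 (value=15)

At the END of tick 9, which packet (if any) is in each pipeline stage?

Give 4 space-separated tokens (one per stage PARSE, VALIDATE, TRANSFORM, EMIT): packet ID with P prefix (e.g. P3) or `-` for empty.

Tick 1: [PARSE:P1(v=10,ok=F), VALIDATE:-, TRANSFORM:-, EMIT:-] out:-; in:P1
Tick 2: [PARSE:P2(v=20,ok=F), VALIDATE:P1(v=10,ok=F), TRANSFORM:-, EMIT:-] out:-; in:P2
Tick 3: [PARSE:-, VALIDATE:P2(v=20,ok=F), TRANSFORM:P1(v=0,ok=F), EMIT:-] out:-; in:-
Tick 4: [PARSE:-, VALIDATE:-, TRANSFORM:P2(v=0,ok=F), EMIT:P1(v=0,ok=F)] out:-; in:-
Tick 5: [PARSE:P3(v=3,ok=F), VALIDATE:-, TRANSFORM:-, EMIT:P2(v=0,ok=F)] out:P1(v=0); in:P3
Tick 6: [PARSE:P4(v=15,ok=F), VALIDATE:P3(v=3,ok=F), TRANSFORM:-, EMIT:-] out:P2(v=0); in:P4
Tick 7: [PARSE:-, VALIDATE:P4(v=15,ok=T), TRANSFORM:P3(v=0,ok=F), EMIT:-] out:-; in:-
Tick 8: [PARSE:-, VALIDATE:-, TRANSFORM:P4(v=60,ok=T), EMIT:P3(v=0,ok=F)] out:-; in:-
Tick 9: [PARSE:-, VALIDATE:-, TRANSFORM:-, EMIT:P4(v=60,ok=T)] out:P3(v=0); in:-
At end of tick 9: ['-', '-', '-', 'P4']

Answer: - - - P4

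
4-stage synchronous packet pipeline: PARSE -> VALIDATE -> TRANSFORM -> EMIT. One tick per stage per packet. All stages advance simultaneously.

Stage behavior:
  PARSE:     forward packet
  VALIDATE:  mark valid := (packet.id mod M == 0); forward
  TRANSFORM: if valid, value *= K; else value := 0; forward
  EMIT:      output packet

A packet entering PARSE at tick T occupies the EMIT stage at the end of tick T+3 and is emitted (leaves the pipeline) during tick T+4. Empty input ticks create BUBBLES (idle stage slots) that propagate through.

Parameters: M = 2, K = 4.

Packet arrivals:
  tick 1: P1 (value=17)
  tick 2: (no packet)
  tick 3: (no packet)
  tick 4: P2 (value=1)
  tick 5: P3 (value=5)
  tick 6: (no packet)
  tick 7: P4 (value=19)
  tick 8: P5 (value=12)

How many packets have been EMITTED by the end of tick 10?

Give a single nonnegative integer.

Tick 1: [PARSE:P1(v=17,ok=F), VALIDATE:-, TRANSFORM:-, EMIT:-] out:-; in:P1
Tick 2: [PARSE:-, VALIDATE:P1(v=17,ok=F), TRANSFORM:-, EMIT:-] out:-; in:-
Tick 3: [PARSE:-, VALIDATE:-, TRANSFORM:P1(v=0,ok=F), EMIT:-] out:-; in:-
Tick 4: [PARSE:P2(v=1,ok=F), VALIDATE:-, TRANSFORM:-, EMIT:P1(v=0,ok=F)] out:-; in:P2
Tick 5: [PARSE:P3(v=5,ok=F), VALIDATE:P2(v=1,ok=T), TRANSFORM:-, EMIT:-] out:P1(v=0); in:P3
Tick 6: [PARSE:-, VALIDATE:P3(v=5,ok=F), TRANSFORM:P2(v=4,ok=T), EMIT:-] out:-; in:-
Tick 7: [PARSE:P4(v=19,ok=F), VALIDATE:-, TRANSFORM:P3(v=0,ok=F), EMIT:P2(v=4,ok=T)] out:-; in:P4
Tick 8: [PARSE:P5(v=12,ok=F), VALIDATE:P4(v=19,ok=T), TRANSFORM:-, EMIT:P3(v=0,ok=F)] out:P2(v=4); in:P5
Tick 9: [PARSE:-, VALIDATE:P5(v=12,ok=F), TRANSFORM:P4(v=76,ok=T), EMIT:-] out:P3(v=0); in:-
Tick 10: [PARSE:-, VALIDATE:-, TRANSFORM:P5(v=0,ok=F), EMIT:P4(v=76,ok=T)] out:-; in:-
Emitted by tick 10: ['P1', 'P2', 'P3']

Answer: 3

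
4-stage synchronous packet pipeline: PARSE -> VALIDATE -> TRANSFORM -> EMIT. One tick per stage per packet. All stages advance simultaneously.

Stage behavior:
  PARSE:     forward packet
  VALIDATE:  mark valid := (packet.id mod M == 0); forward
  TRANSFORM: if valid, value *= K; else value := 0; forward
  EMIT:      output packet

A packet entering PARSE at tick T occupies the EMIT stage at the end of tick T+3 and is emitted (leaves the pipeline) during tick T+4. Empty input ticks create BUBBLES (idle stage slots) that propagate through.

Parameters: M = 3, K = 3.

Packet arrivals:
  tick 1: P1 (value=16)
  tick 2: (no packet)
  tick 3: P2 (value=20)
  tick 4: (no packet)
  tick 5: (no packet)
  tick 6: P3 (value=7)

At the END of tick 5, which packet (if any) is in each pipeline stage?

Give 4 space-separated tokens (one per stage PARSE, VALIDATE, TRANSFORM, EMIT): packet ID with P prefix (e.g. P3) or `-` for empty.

Tick 1: [PARSE:P1(v=16,ok=F), VALIDATE:-, TRANSFORM:-, EMIT:-] out:-; in:P1
Tick 2: [PARSE:-, VALIDATE:P1(v=16,ok=F), TRANSFORM:-, EMIT:-] out:-; in:-
Tick 3: [PARSE:P2(v=20,ok=F), VALIDATE:-, TRANSFORM:P1(v=0,ok=F), EMIT:-] out:-; in:P2
Tick 4: [PARSE:-, VALIDATE:P2(v=20,ok=F), TRANSFORM:-, EMIT:P1(v=0,ok=F)] out:-; in:-
Tick 5: [PARSE:-, VALIDATE:-, TRANSFORM:P2(v=0,ok=F), EMIT:-] out:P1(v=0); in:-
At end of tick 5: ['-', '-', 'P2', '-']

Answer: - - P2 -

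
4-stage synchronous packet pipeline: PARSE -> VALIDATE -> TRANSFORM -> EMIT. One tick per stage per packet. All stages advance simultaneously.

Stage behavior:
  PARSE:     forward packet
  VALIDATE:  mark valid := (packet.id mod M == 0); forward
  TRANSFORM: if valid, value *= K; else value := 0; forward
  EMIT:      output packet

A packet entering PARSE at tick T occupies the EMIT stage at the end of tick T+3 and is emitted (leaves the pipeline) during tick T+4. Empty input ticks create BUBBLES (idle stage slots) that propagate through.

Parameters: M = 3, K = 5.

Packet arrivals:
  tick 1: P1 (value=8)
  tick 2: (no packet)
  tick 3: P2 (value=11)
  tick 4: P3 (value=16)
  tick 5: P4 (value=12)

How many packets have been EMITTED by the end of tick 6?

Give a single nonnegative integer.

Tick 1: [PARSE:P1(v=8,ok=F), VALIDATE:-, TRANSFORM:-, EMIT:-] out:-; in:P1
Tick 2: [PARSE:-, VALIDATE:P1(v=8,ok=F), TRANSFORM:-, EMIT:-] out:-; in:-
Tick 3: [PARSE:P2(v=11,ok=F), VALIDATE:-, TRANSFORM:P1(v=0,ok=F), EMIT:-] out:-; in:P2
Tick 4: [PARSE:P3(v=16,ok=F), VALIDATE:P2(v=11,ok=F), TRANSFORM:-, EMIT:P1(v=0,ok=F)] out:-; in:P3
Tick 5: [PARSE:P4(v=12,ok=F), VALIDATE:P3(v=16,ok=T), TRANSFORM:P2(v=0,ok=F), EMIT:-] out:P1(v=0); in:P4
Tick 6: [PARSE:-, VALIDATE:P4(v=12,ok=F), TRANSFORM:P3(v=80,ok=T), EMIT:P2(v=0,ok=F)] out:-; in:-
Emitted by tick 6: ['P1']

Answer: 1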